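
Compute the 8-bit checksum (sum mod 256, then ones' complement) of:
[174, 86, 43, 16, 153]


Sum = 472 mod 256 = 216
Complement = 39

39


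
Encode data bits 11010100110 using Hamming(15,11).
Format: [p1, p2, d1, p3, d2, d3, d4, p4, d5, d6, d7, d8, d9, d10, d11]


Parity bits: p1=0, p2=0, p3=0, p4=1

001010110100110


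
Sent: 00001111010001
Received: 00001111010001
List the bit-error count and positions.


XOR: 00000000000000

0 errors (received matches sent)


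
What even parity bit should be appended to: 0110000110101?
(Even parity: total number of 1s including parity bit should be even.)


Number of 1s in data: 6
Parity bit: 0

0


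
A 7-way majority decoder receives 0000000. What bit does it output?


Ones: 0 out of 7
Threshold: 4

0 (0/7 voted 1)


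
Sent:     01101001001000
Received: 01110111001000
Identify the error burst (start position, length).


XOR: 00011110000000

Burst at position 3, length 4


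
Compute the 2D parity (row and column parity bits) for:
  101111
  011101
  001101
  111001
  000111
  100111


Row parities: 101010
Column parities: 100110

Row P: 101010, Col P: 100110, Corner: 1


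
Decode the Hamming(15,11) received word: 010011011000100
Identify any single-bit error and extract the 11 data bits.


Syndrome = 13: error at position 13

Data: 01101000000 (corrected bit 13)


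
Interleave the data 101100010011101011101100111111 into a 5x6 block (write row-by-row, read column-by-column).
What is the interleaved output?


Matrix:
  101100
  010011
  101011
  101100
  111111
Read columns: 101110100110111100110110101101

101110100110111100110110101101


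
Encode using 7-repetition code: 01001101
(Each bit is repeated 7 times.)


Each bit -> 7 copies

00000001111111000000000000001111111111111100000001111111


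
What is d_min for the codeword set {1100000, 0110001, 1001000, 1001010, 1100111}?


Comparing all pairs, minimum distance: 1
Can detect 0 errors, correct 0 errors

1


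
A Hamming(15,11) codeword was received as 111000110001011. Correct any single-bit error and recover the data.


Syndrome = 2: error at position 2

Data: 10010001011 (corrected bit 2)


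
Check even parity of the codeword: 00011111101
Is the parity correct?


Number of 1s: 7

No, parity error (7 ones)


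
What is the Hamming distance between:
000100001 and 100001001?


XOR: 100101000
Count of 1s: 3

3


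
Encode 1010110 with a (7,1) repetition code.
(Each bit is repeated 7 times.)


Each bit -> 7 copies

1111111000000011111110000000111111111111110000000


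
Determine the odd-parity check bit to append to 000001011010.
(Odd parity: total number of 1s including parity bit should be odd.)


Number of 1s in data: 4
Parity bit: 1

1


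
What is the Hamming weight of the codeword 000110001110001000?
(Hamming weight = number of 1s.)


Counting 1s in 000110001110001000

6


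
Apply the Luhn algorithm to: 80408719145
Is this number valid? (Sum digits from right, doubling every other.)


Luhn sum = 49
49 mod 10 = 9

Invalid (Luhn sum mod 10 = 9)


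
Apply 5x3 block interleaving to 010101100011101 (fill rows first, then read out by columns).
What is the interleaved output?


Matrix:
  010
  101
  100
  011
  101
Read columns: 011011001001011

011011001001011


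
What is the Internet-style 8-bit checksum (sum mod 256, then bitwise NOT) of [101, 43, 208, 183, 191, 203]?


Sum = 929 mod 256 = 161
Complement = 94

94


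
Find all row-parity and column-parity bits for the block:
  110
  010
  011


Row parities: 010
Column parities: 111

Row P: 010, Col P: 111, Corner: 1


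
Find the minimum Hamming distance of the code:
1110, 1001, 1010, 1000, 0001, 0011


Comparing all pairs, minimum distance: 1
Can detect 0 errors, correct 0 errors

1


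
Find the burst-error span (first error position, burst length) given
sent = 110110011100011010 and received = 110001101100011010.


XOR: 000111110000000000

Burst at position 3, length 5


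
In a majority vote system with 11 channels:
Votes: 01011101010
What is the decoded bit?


Ones: 6 out of 11
Threshold: 6

1 (6/11 voted 1)


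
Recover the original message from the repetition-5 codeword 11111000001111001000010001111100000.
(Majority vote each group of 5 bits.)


Groups: 11111, 00000, 11110, 01000, 01000, 11111, 00000
Majority votes: 1010010

1010010


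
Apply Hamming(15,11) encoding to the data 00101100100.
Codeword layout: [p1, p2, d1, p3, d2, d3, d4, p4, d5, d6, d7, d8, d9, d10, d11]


Parity bits: p1=0, p2=0, p3=0, p4=1

000001011100100


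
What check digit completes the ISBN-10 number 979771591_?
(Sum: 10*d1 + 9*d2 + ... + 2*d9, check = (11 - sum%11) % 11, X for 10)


Weighted sum: 370
370 mod 11 = 7

Check digit: 4


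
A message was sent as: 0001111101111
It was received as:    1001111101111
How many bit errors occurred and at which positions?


XOR: 1000000000000

1 error(s) at position(s): 0


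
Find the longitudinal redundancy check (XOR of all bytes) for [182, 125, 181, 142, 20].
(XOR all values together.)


XOR chain: 182 ^ 125 ^ 181 ^ 142 ^ 20 = 228

228


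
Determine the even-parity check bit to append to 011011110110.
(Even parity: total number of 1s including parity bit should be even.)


Number of 1s in data: 8
Parity bit: 0

0


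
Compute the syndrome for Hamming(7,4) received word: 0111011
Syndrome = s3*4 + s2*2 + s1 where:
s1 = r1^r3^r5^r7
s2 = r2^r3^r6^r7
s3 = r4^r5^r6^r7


s1=0, s2=0, s3=1

Syndrome = 4 (error at position 4)


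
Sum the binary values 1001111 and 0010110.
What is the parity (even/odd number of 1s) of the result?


1001111 = 79
0010110 = 22
Sum = 101 = 1100101
1s count = 4

even parity (4 ones in 1100101)


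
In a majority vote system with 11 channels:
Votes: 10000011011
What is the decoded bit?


Ones: 5 out of 11
Threshold: 6

0 (5/11 voted 1)


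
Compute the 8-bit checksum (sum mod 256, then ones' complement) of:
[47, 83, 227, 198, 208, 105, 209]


Sum = 1077 mod 256 = 53
Complement = 202

202


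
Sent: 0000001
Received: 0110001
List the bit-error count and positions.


XOR: 0110000

2 error(s) at position(s): 1, 2


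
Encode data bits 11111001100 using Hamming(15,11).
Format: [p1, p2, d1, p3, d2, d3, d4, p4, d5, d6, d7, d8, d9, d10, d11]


Parity bits: p1=1, p2=1, p3=1, p4=1

111111111001100


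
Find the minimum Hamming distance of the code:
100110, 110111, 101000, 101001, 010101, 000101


Comparing all pairs, minimum distance: 1
Can detect 0 errors, correct 0 errors

1


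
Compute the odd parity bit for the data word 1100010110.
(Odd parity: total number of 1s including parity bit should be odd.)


Number of 1s in data: 5
Parity bit: 0

0


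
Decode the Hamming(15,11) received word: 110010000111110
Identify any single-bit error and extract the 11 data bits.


Syndrome = 8: error at position 8

Data: 01000111110 (corrected bit 8)


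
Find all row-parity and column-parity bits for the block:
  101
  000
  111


Row parities: 001
Column parities: 010

Row P: 001, Col P: 010, Corner: 1


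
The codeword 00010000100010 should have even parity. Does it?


Number of 1s: 3

No, parity error (3 ones)


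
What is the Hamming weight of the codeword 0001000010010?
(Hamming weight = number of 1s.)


Counting 1s in 0001000010010

3


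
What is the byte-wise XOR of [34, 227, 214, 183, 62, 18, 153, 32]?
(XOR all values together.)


XOR chain: 34 ^ 227 ^ 214 ^ 183 ^ 62 ^ 18 ^ 153 ^ 32 = 53

53


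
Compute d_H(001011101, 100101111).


XOR: 101110010
Count of 1s: 5

5


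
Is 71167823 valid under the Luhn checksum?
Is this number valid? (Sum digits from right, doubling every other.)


Luhn sum = 34
34 mod 10 = 4

Invalid (Luhn sum mod 10 = 4)


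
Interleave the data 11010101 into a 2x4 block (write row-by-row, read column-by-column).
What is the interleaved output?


Matrix:
  1101
  0101
Read columns: 10110011

10110011


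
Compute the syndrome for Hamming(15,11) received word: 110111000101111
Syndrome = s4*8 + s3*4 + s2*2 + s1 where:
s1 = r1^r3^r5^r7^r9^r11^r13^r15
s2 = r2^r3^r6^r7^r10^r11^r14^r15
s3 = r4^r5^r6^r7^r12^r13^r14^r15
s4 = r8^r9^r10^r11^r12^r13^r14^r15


s1=0, s2=1, s3=1, s4=1

Syndrome = 14 (error at position 14)


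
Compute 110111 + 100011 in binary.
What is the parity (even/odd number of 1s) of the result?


110111 = 55
100011 = 35
Sum = 90 = 1011010
1s count = 4

even parity (4 ones in 1011010)


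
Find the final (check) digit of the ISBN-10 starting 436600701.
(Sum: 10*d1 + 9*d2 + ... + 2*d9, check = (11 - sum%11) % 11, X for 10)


Weighted sum: 187
187 mod 11 = 0

Check digit: 0


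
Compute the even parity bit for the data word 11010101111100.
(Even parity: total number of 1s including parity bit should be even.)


Number of 1s in data: 9
Parity bit: 1

1


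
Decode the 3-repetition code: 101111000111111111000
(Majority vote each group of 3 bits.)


Groups: 101, 111, 000, 111, 111, 111, 000
Majority votes: 1101110

1101110


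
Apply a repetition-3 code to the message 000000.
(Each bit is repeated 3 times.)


Each bit -> 3 copies

000000000000000000


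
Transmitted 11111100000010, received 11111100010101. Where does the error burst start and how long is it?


XOR: 00000000010111

Burst at position 9, length 5


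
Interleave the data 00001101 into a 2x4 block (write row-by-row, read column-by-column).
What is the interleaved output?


Matrix:
  0000
  1101
Read columns: 01010001

01010001


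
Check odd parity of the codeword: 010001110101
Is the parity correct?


Number of 1s: 6

No, parity error (6 ones)


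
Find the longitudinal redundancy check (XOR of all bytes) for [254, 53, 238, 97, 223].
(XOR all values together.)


XOR chain: 254 ^ 53 ^ 238 ^ 97 ^ 223 = 155

155


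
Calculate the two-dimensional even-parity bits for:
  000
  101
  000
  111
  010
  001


Row parities: 000111
Column parities: 001

Row P: 000111, Col P: 001, Corner: 1


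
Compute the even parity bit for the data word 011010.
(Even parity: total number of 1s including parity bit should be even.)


Number of 1s in data: 3
Parity bit: 1

1


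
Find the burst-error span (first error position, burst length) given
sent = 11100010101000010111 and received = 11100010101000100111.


XOR: 00000000000000110000

Burst at position 14, length 2


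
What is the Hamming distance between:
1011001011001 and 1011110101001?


XOR: 0000111110000
Count of 1s: 5

5


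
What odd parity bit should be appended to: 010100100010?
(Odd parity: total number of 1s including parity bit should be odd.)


Number of 1s in data: 4
Parity bit: 1

1


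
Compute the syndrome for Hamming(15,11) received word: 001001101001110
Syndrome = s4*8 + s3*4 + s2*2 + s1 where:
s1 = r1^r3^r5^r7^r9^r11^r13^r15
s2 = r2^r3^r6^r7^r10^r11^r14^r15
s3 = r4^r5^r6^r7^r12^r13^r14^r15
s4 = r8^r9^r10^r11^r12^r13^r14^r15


s1=0, s2=0, s3=1, s4=0

Syndrome = 4 (error at position 4)


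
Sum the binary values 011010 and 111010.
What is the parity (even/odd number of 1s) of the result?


011010 = 26
111010 = 58
Sum = 84 = 1010100
1s count = 3

odd parity (3 ones in 1010100)


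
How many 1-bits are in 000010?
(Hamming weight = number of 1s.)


Counting 1s in 000010

1


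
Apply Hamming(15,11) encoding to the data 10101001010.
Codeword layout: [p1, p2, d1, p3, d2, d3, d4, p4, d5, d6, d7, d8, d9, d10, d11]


Parity bits: p1=0, p2=1, p3=1, p4=1

011101011001010


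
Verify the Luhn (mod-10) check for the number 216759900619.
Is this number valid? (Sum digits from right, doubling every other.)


Luhn sum = 51
51 mod 10 = 1

Invalid (Luhn sum mod 10 = 1)


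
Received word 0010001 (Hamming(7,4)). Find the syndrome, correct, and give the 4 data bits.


Syndrome = 4: error at position 4

Data: 1001 (corrected bit 4)


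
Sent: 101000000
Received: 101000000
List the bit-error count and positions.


XOR: 000000000

0 errors (received matches sent)


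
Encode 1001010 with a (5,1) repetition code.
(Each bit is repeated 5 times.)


Each bit -> 5 copies

11111000000000011111000001111100000


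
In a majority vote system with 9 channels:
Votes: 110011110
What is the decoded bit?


Ones: 6 out of 9
Threshold: 5

1 (6/9 voted 1)


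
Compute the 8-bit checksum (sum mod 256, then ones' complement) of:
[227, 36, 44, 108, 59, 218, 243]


Sum = 935 mod 256 = 167
Complement = 88

88


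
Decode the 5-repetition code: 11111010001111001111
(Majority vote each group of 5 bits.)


Groups: 11111, 01000, 11110, 01111
Majority votes: 1011

1011


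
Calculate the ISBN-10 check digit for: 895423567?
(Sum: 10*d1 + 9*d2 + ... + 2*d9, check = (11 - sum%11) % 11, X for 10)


Weighted sum: 308
308 mod 11 = 0

Check digit: 0


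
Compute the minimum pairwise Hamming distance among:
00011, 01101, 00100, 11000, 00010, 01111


Comparing all pairs, minimum distance: 1
Can detect 0 errors, correct 0 errors

1


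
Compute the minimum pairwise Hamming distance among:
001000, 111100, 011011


Comparing all pairs, minimum distance: 3
Can detect 2 errors, correct 1 errors

3


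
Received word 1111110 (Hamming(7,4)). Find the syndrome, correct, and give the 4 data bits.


Syndrome = 7: error at position 7

Data: 1111 (corrected bit 7)


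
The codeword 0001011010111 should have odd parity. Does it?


Number of 1s: 7

Yes, parity is correct (7 ones)


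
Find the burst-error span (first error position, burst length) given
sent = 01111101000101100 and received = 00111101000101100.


XOR: 01000000000000000

Burst at position 1, length 1


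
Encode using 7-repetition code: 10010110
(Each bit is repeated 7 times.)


Each bit -> 7 copies

11111110000000000000011111110000000111111111111110000000


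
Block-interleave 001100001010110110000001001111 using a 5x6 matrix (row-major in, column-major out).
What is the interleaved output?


Matrix:
  001100
  001010
  110110
  000001
  001111
Read columns: 001000010011001101010110100011

001000010011001101010110100011


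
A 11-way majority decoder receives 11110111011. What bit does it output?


Ones: 9 out of 11
Threshold: 6

1 (9/11 voted 1)


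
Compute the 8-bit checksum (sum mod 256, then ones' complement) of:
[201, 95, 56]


Sum = 352 mod 256 = 96
Complement = 159

159


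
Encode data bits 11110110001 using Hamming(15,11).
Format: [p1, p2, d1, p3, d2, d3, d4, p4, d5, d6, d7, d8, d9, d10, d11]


Parity bits: p1=1, p2=0, p3=0, p4=1

101011110110001


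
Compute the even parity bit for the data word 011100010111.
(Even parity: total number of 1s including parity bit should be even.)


Number of 1s in data: 7
Parity bit: 1

1


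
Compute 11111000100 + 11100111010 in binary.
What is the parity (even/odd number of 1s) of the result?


11111000100 = 1988
11100111010 = 1850
Sum = 3838 = 111011111110
1s count = 10

even parity (10 ones in 111011111110)


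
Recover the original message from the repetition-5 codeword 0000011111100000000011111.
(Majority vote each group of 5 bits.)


Groups: 00000, 11111, 10000, 00000, 11111
Majority votes: 01001

01001


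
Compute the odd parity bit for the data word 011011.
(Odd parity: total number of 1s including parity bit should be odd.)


Number of 1s in data: 4
Parity bit: 1

1


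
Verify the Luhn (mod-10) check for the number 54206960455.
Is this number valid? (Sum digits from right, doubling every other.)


Luhn sum = 46
46 mod 10 = 6

Invalid (Luhn sum mod 10 = 6)


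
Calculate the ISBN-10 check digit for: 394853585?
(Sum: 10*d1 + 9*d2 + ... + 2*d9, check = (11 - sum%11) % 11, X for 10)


Weighted sum: 298
298 mod 11 = 1

Check digit: X


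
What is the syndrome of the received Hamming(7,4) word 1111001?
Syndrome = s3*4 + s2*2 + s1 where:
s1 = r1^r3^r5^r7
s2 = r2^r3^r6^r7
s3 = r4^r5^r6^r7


s1=1, s2=1, s3=0

Syndrome = 3 (error at position 3)


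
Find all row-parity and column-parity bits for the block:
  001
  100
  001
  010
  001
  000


Row parities: 111110
Column parities: 111

Row P: 111110, Col P: 111, Corner: 1


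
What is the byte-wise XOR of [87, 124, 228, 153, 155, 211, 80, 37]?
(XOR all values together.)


XOR chain: 87 ^ 124 ^ 228 ^ 153 ^ 155 ^ 211 ^ 80 ^ 37 = 107

107


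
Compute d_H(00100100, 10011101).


XOR: 10111001
Count of 1s: 5

5


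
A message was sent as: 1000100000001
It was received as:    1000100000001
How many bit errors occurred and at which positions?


XOR: 0000000000000

0 errors (received matches sent)


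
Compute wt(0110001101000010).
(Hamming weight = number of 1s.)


Counting 1s in 0110001101000010

6


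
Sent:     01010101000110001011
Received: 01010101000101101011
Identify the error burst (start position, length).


XOR: 00000000000011100000

Burst at position 12, length 3


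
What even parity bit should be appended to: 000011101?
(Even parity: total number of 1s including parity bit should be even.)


Number of 1s in data: 4
Parity bit: 0

0


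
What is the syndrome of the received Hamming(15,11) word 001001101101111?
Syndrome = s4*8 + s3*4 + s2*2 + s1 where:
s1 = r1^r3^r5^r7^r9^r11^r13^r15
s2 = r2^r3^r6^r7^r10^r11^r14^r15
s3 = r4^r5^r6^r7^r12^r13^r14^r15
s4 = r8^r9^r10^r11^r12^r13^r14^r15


s1=1, s2=0, s3=0, s4=0

Syndrome = 1 (error at position 1)


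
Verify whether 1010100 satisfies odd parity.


Number of 1s: 3

Yes, parity is correct (3 ones)


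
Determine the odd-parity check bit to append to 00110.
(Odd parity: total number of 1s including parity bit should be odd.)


Number of 1s in data: 2
Parity bit: 1

1


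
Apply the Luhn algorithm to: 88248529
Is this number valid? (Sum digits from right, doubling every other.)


Luhn sum = 48
48 mod 10 = 8

Invalid (Luhn sum mod 10 = 8)


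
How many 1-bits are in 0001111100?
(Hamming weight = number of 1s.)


Counting 1s in 0001111100

5


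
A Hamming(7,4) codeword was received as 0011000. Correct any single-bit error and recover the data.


Syndrome = 7: error at position 7

Data: 1001 (corrected bit 7)


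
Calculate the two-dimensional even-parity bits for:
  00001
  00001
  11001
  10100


Row parities: 1110
Column parities: 01101

Row P: 1110, Col P: 01101, Corner: 1


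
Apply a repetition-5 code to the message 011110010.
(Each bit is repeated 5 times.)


Each bit -> 5 copies

000001111111111111111111100000000001111100000


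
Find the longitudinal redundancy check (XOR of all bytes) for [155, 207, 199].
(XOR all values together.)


XOR chain: 155 ^ 207 ^ 199 = 147

147


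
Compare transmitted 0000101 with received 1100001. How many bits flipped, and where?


XOR: 1100100

3 error(s) at position(s): 0, 1, 4


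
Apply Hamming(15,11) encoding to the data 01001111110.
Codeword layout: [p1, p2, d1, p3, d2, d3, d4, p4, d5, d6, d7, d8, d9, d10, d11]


Parity bits: p1=0, p2=1, p3=0, p4=0

010010001111110


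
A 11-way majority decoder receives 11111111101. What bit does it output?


Ones: 10 out of 11
Threshold: 6

1 (10/11 voted 1)


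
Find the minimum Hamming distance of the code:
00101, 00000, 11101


Comparing all pairs, minimum distance: 2
Can detect 1 errors, correct 0 errors

2


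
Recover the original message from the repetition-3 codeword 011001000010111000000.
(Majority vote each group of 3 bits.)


Groups: 011, 001, 000, 010, 111, 000, 000
Majority votes: 1000100

1000100


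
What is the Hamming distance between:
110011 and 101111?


XOR: 011100
Count of 1s: 3

3


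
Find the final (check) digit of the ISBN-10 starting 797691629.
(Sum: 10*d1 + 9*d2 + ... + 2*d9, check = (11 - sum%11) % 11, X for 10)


Weighted sum: 356
356 mod 11 = 4

Check digit: 7


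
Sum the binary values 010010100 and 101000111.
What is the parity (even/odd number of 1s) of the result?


010010100 = 148
101000111 = 327
Sum = 475 = 111011011
1s count = 7

odd parity (7 ones in 111011011)


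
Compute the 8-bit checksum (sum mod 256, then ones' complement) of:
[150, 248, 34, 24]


Sum = 456 mod 256 = 200
Complement = 55

55


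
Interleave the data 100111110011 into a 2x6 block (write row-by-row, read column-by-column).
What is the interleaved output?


Matrix:
  100111
  110011
Read columns: 110100101111

110100101111


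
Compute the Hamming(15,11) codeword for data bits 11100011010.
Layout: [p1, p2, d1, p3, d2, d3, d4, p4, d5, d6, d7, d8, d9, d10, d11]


Parity bits: p1=1, p2=0, p3=0, p4=1

101011010011010


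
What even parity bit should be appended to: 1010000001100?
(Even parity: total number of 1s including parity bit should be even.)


Number of 1s in data: 4
Parity bit: 0

0


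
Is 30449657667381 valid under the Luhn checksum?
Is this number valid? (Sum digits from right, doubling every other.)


Luhn sum = 66
66 mod 10 = 6

Invalid (Luhn sum mod 10 = 6)


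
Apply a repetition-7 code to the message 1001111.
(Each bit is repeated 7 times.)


Each bit -> 7 copies

1111111000000000000001111111111111111111111111111


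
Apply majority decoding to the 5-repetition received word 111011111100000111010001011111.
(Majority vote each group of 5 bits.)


Groups: 11101, 11111, 00000, 11101, 00010, 11111
Majority votes: 110101

110101


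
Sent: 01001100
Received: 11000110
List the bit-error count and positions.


XOR: 10001010

3 error(s) at position(s): 0, 4, 6


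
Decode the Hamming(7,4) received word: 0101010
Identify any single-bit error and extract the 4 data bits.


Syndrome = 0: no error detected

Data: 0010 (no errors)


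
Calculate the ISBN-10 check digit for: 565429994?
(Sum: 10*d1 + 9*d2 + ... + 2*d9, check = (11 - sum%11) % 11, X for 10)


Weighted sum: 300
300 mod 11 = 3

Check digit: 8


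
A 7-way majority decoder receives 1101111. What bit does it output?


Ones: 6 out of 7
Threshold: 4

1 (6/7 voted 1)


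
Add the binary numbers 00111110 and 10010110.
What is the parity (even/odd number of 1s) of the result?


00111110 = 62
10010110 = 150
Sum = 212 = 11010100
1s count = 4

even parity (4 ones in 11010100)


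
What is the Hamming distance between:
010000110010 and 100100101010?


XOR: 110100011000
Count of 1s: 5

5


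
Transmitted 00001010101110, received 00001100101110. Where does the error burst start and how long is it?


XOR: 00000110000000

Burst at position 5, length 2


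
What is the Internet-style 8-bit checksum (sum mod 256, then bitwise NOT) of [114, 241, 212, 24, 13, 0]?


Sum = 604 mod 256 = 92
Complement = 163

163


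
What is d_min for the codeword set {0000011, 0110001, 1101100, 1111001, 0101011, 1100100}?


Comparing all pairs, minimum distance: 1
Can detect 0 errors, correct 0 errors

1


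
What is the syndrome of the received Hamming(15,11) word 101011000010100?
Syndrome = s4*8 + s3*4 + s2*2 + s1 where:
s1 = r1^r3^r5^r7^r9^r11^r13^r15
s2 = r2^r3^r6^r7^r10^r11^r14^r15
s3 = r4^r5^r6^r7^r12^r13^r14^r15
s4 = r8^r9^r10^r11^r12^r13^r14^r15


s1=1, s2=1, s3=1, s4=0

Syndrome = 7 (error at position 7)


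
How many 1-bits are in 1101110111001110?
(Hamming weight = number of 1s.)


Counting 1s in 1101110111001110

11


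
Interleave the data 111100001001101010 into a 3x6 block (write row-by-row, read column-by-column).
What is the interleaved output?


Matrix:
  111100
  001001
  101010
Read columns: 101100111100001010

101100111100001010


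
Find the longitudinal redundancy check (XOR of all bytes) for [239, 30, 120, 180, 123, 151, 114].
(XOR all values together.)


XOR chain: 239 ^ 30 ^ 120 ^ 180 ^ 123 ^ 151 ^ 114 = 163

163


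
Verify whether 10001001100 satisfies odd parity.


Number of 1s: 4

No, parity error (4 ones)


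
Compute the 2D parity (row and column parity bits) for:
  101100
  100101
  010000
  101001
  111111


Row parities: 11110
Column parities: 001111

Row P: 11110, Col P: 001111, Corner: 0


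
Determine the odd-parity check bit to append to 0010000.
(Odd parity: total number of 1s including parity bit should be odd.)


Number of 1s in data: 1
Parity bit: 0

0


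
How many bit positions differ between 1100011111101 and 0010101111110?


XOR: 1110110000011
Count of 1s: 7

7


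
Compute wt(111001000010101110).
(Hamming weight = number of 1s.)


Counting 1s in 111001000010101110

9


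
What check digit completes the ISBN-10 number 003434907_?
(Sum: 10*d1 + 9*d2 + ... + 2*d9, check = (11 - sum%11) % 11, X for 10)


Weighted sum: 140
140 mod 11 = 8

Check digit: 3


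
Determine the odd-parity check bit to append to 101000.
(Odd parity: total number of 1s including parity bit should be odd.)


Number of 1s in data: 2
Parity bit: 1

1


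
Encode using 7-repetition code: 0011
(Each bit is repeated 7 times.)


Each bit -> 7 copies

0000000000000011111111111111


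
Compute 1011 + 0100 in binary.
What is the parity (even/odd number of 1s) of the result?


1011 = 11
0100 = 4
Sum = 15 = 1111
1s count = 4

even parity (4 ones in 1111)


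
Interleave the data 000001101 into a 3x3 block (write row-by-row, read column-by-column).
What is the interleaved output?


Matrix:
  000
  001
  101
Read columns: 001000011

001000011


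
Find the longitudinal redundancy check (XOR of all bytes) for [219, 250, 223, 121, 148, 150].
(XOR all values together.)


XOR chain: 219 ^ 250 ^ 223 ^ 121 ^ 148 ^ 150 = 133

133


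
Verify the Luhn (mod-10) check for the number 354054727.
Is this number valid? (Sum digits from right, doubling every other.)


Luhn sum = 39
39 mod 10 = 9

Invalid (Luhn sum mod 10 = 9)


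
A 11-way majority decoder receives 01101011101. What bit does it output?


Ones: 7 out of 11
Threshold: 6

1 (7/11 voted 1)


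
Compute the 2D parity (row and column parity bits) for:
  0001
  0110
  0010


Row parities: 101
Column parities: 0101

Row P: 101, Col P: 0101, Corner: 0


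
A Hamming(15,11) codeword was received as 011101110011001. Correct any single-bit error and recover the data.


Syndrome = 4: error at position 4

Data: 10110011001 (corrected bit 4)


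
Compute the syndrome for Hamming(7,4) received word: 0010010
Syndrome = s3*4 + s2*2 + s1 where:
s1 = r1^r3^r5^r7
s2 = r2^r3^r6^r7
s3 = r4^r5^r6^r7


s1=1, s2=0, s3=1

Syndrome = 5 (error at position 5)


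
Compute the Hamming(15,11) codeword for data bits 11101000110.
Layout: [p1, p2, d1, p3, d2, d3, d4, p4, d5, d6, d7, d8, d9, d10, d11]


Parity bits: p1=0, p2=1, p3=0, p4=1

011011011000110


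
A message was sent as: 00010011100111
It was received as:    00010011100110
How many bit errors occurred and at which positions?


XOR: 00000000000001

1 error(s) at position(s): 13


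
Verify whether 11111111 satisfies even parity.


Number of 1s: 8

Yes, parity is correct (8 ones)


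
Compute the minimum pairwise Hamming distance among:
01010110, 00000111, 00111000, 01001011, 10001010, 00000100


Comparing all pairs, minimum distance: 2
Can detect 1 errors, correct 0 errors

2


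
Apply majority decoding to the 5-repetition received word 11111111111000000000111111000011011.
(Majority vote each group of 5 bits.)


Groups: 11111, 11111, 10000, 00000, 11111, 10000, 11011
Majority votes: 1100101

1100101


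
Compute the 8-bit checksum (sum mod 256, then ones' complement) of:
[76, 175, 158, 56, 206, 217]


Sum = 888 mod 256 = 120
Complement = 135

135


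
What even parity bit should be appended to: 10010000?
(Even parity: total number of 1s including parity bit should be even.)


Number of 1s in data: 2
Parity bit: 0

0


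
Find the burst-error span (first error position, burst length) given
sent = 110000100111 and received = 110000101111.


XOR: 000000001000

Burst at position 8, length 1


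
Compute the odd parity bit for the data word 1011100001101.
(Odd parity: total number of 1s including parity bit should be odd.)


Number of 1s in data: 7
Parity bit: 0

0


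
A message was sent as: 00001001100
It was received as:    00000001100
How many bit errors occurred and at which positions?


XOR: 00001000000

1 error(s) at position(s): 4


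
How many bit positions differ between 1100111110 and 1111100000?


XOR: 0011011110
Count of 1s: 6

6


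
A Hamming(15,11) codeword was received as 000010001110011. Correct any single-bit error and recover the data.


Syndrome = 12: error at position 12

Data: 01001111011 (corrected bit 12)


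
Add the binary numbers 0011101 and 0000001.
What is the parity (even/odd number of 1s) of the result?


0011101 = 29
0000001 = 1
Sum = 30 = 11110
1s count = 4

even parity (4 ones in 11110)


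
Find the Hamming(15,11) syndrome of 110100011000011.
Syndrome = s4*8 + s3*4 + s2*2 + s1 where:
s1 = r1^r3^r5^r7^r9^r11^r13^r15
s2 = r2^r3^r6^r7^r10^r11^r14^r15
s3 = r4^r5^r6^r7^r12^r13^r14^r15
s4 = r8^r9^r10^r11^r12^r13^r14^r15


s1=1, s2=1, s3=1, s4=0

Syndrome = 7 (error at position 7)


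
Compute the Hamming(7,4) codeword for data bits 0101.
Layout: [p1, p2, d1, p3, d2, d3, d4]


Parity bits: p1=0, p2=1, p3=0

0100101


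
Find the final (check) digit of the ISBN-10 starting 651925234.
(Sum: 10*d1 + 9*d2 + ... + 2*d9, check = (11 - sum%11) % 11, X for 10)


Weighted sum: 238
238 mod 11 = 7

Check digit: 4


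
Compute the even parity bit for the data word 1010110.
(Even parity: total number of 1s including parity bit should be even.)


Number of 1s in data: 4
Parity bit: 0

0


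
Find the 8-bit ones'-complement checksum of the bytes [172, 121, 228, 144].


Sum = 665 mod 256 = 153
Complement = 102

102


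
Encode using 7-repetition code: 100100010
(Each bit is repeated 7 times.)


Each bit -> 7 copies

111111100000000000000111111100000000000000000000011111110000000


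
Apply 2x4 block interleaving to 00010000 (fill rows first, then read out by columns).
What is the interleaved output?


Matrix:
  0001
  0000
Read columns: 00000010

00000010


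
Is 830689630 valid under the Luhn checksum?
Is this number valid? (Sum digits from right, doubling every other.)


Luhn sum = 46
46 mod 10 = 6

Invalid (Luhn sum mod 10 = 6)


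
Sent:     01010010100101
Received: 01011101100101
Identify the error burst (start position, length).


XOR: 00001111000000

Burst at position 4, length 4


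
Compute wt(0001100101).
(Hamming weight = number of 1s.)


Counting 1s in 0001100101

4


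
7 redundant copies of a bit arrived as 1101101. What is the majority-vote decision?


Ones: 5 out of 7
Threshold: 4

1 (5/7 voted 1)


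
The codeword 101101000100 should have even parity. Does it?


Number of 1s: 5

No, parity error (5 ones)


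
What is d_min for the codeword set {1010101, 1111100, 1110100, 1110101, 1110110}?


Comparing all pairs, minimum distance: 1
Can detect 0 errors, correct 0 errors

1


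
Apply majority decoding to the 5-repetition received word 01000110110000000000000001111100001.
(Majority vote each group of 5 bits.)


Groups: 01000, 11011, 00000, 00000, 00000, 11111, 00001
Majority votes: 0100010

0100010


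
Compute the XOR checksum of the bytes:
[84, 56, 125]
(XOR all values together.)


XOR chain: 84 ^ 56 ^ 125 = 17

17


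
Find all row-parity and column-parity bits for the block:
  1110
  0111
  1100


Row parities: 110
Column parities: 0101

Row P: 110, Col P: 0101, Corner: 0


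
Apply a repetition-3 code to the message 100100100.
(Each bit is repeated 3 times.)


Each bit -> 3 copies

111000000111000000111000000


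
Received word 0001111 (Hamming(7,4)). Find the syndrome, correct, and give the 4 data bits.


Syndrome = 0: no error detected

Data: 0111 (no errors)


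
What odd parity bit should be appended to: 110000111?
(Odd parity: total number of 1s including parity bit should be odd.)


Number of 1s in data: 5
Parity bit: 0

0


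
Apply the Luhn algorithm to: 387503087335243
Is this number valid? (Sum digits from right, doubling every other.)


Luhn sum = 61
61 mod 10 = 1

Invalid (Luhn sum mod 10 = 1)


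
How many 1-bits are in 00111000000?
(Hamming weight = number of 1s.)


Counting 1s in 00111000000

3


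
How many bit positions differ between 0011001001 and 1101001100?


XOR: 1110000101
Count of 1s: 5

5


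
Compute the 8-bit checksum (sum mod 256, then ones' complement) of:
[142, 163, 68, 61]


Sum = 434 mod 256 = 178
Complement = 77

77


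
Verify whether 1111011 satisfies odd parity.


Number of 1s: 6

No, parity error (6 ones)


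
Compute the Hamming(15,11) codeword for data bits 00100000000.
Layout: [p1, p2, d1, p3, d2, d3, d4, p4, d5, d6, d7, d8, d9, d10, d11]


Parity bits: p1=0, p2=1, p3=1, p4=0

010101000000000


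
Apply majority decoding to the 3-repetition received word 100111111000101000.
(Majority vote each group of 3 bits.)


Groups: 100, 111, 111, 000, 101, 000
Majority votes: 011010

011010


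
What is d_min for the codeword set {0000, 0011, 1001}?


Comparing all pairs, minimum distance: 2
Can detect 1 errors, correct 0 errors

2


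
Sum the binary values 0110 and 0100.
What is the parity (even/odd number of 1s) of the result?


0110 = 6
0100 = 4
Sum = 10 = 1010
1s count = 2

even parity (2 ones in 1010)


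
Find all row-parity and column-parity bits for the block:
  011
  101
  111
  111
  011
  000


Row parities: 001100
Column parities: 101

Row P: 001100, Col P: 101, Corner: 0


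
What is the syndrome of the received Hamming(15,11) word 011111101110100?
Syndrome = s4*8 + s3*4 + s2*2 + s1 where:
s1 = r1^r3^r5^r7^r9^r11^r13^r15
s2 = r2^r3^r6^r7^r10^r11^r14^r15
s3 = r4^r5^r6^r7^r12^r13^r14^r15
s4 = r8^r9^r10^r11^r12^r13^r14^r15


s1=0, s2=0, s3=1, s4=0

Syndrome = 4 (error at position 4)


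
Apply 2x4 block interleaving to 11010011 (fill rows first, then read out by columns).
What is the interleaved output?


Matrix:
  1101
  0011
Read columns: 10100111

10100111


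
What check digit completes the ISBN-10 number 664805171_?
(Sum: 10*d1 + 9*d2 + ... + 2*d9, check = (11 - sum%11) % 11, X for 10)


Weighted sum: 254
254 mod 11 = 1

Check digit: X


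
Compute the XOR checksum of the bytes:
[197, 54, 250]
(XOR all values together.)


XOR chain: 197 ^ 54 ^ 250 = 9

9


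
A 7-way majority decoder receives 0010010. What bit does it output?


Ones: 2 out of 7
Threshold: 4

0 (2/7 voted 1)


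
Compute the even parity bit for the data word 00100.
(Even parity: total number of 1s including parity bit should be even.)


Number of 1s in data: 1
Parity bit: 1

1


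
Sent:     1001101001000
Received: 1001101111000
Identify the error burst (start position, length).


XOR: 0000000110000

Burst at position 7, length 2


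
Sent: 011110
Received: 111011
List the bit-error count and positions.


XOR: 100101

3 error(s) at position(s): 0, 3, 5


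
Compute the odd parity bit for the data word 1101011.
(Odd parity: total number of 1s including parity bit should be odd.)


Number of 1s in data: 5
Parity bit: 0

0


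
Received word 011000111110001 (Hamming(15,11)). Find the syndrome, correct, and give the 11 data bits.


Syndrome = 9: error at position 9

Data: 10010110001 (corrected bit 9)


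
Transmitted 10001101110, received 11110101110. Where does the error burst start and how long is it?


XOR: 01111000000

Burst at position 1, length 4


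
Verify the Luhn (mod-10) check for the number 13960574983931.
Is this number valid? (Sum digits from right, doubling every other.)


Luhn sum = 73
73 mod 10 = 3

Invalid (Luhn sum mod 10 = 3)


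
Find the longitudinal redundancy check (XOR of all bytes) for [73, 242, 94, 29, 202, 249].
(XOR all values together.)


XOR chain: 73 ^ 242 ^ 94 ^ 29 ^ 202 ^ 249 = 203

203


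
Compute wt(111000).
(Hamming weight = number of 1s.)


Counting 1s in 111000

3


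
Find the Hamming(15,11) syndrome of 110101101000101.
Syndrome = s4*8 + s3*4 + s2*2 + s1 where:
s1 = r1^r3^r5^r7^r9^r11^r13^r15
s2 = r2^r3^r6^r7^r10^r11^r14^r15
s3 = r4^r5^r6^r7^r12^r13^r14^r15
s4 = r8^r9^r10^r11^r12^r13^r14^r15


s1=1, s2=0, s3=1, s4=1

Syndrome = 13 (error at position 13)


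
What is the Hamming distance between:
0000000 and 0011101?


XOR: 0011101
Count of 1s: 4

4


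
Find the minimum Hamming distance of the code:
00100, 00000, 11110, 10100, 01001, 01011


Comparing all pairs, minimum distance: 1
Can detect 0 errors, correct 0 errors

1


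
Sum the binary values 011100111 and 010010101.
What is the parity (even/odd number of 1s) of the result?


011100111 = 231
010010101 = 149
Sum = 380 = 101111100
1s count = 6

even parity (6 ones in 101111100)


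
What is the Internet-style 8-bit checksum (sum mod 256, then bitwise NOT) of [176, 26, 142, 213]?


Sum = 557 mod 256 = 45
Complement = 210

210


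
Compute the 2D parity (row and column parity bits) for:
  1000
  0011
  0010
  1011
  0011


Row parities: 10110
Column parities: 0001

Row P: 10110, Col P: 0001, Corner: 1


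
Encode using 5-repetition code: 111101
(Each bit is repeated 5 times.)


Each bit -> 5 copies

111111111111111111110000011111


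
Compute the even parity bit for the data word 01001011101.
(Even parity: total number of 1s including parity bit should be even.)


Number of 1s in data: 6
Parity bit: 0

0


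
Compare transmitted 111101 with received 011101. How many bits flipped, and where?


XOR: 100000

1 error(s) at position(s): 0


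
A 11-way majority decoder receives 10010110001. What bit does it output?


Ones: 5 out of 11
Threshold: 6

0 (5/11 voted 1)


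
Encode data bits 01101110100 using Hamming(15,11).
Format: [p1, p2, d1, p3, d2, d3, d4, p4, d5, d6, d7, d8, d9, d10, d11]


Parity bits: p1=0, p2=1, p3=1, p4=0

010111001110100


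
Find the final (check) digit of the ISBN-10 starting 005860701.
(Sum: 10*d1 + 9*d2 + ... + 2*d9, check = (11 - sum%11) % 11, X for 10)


Weighted sum: 162
162 mod 11 = 8

Check digit: 3


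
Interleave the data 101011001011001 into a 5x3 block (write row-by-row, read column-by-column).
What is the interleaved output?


Matrix:
  101
  011
  001
  011
  001
Read columns: 100000101011111

100000101011111


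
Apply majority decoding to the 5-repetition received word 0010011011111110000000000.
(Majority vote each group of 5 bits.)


Groups: 00100, 11011, 11111, 00000, 00000
Majority votes: 01100

01100


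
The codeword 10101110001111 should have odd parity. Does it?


Number of 1s: 9

Yes, parity is correct (9 ones)


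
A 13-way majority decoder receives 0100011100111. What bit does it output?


Ones: 7 out of 13
Threshold: 7

1 (7/13 voted 1)


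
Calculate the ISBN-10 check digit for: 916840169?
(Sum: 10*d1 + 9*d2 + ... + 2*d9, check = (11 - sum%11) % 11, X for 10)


Weighted sum: 267
267 mod 11 = 3

Check digit: 8


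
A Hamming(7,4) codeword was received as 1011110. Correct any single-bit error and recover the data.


Syndrome = 5: error at position 5

Data: 1010 (corrected bit 5)


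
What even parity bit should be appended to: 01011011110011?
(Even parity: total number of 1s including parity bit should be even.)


Number of 1s in data: 9
Parity bit: 1

1


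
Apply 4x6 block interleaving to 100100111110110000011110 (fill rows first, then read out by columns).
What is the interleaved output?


Matrix:
  100100
  111110
  110000
  011110
Read columns: 111001110101110101010000

111001110101110101010000
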